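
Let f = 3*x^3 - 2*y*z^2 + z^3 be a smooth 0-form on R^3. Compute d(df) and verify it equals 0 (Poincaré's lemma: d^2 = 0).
d(df) = 0

Step 1: df = sum_i (∂f/∂x_i) dx_i = (9*x^2) dx + (-2*z^2) dy + (z*(-4*y + 3*z)) dz.
Step 2: Apply d again. Using the 1-form formula, the coefficient of dx ∧ dy in d(df) is ∂^2 f/∂x ∂y - ∂^2 f/∂y ∂x = (0) - (0) = 0 (equality of mixed partials for smooth f).
Similarly for dx ∧ dz and dy ∧ dz — all coefficients vanish. So d(df) = 0.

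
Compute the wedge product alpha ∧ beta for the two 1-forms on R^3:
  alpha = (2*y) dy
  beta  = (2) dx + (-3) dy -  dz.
alpha ∧ beta = (-4*y) dx ∧ dy + (-2*y) dy ∧ dz

Distribute the wedge, using dx_i ∧ dx_j = -dx_j ∧ dx_i and dx_i ∧ dx_i = 0. For each pair (i, j) with i < j, the coefficient of dx_i ∧ dx_j in alpha ∧ beta is (alpha_i * beta_j - alpha_j * beta_i). Collecting: alpha ∧ beta = (-4*y) dx ∧ dy + (-2*y) dy ∧ dz.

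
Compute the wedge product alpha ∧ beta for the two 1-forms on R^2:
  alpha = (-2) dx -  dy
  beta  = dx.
alpha ∧ beta = (1) dx ∧ dy

Distribute the wedge, using dx_i ∧ dx_j = -dx_j ∧ dx_i and dx_i ∧ dx_i = 0. For each pair (i, j) with i < j, the coefficient of dx_i ∧ dx_j in alpha ∧ beta is (alpha_i * beta_j - alpha_j * beta_i). Collecting: alpha ∧ beta = (1) dx ∧ dy.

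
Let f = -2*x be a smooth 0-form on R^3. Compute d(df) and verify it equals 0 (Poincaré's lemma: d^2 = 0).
d(df) = 0

Step 1: df = sum_i (∂f/∂x_i) dx_i = (-2) dx + (0) dy + (0) dz.
Step 2: Apply d again. Using the 1-form formula, the coefficient of dx ∧ dy in d(df) is ∂^2 f/∂x ∂y - ∂^2 f/∂y ∂x = (0) - (0) = 0 (equality of mixed partials for smooth f).
Similarly for dx ∧ dz and dy ∧ dz — all coefficients vanish. So d(df) = 0.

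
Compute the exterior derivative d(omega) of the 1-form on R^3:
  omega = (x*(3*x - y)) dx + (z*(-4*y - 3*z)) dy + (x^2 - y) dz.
d(omega) = (x) dx ∧ dy + (2*x) dx ∧ dz + (4*y + 6*z - 1) dy ∧ dz

For a 1-form omega = sum_i f_i dx_i, the exterior derivative is
  d(omega) = sum_{i < j} (∂f_j/∂x_i - ∂f_i/∂x_j) dx_i ∧ dx_j.
  coefficient of dx ∧ dy: ∂f_2/∂x - ∂f_1/∂y = ∂(z*(-4*y - 3*z))/∂x - ∂(x*(3*x - y))/∂y = x
  coefficient of dx ∧ dz: ∂f_3/∂x - ∂f_1/∂z = ∂(x^2 - y)/∂x - ∂(x*(3*x - y))/∂z = 2*x
  coefficient of dy ∧ dz: ∂f_3/∂y - ∂f_2/∂z = ∂(x^2 - y)/∂y - ∂(z*(-4*y - 3*z))/∂z = 4*y + 6*z - 1
Assembling: d(omega) = (x) dx ∧ dy + (2*x) dx ∧ dz + (4*y + 6*z - 1) dy ∧ dz.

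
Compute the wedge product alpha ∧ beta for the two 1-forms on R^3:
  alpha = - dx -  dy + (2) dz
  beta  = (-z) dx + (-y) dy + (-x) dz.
alpha ∧ beta = (y - z) dx ∧ dy + (x + 2*z) dx ∧ dz + (x + 2*y) dy ∧ dz

Distribute the wedge, using dx_i ∧ dx_j = -dx_j ∧ dx_i and dx_i ∧ dx_i = 0. For each pair (i, j) with i < j, the coefficient of dx_i ∧ dx_j in alpha ∧ beta is (alpha_i * beta_j - alpha_j * beta_i). Collecting: alpha ∧ beta = (y - z) dx ∧ dy + (x + 2*z) dx ∧ dz + (x + 2*y) dy ∧ dz.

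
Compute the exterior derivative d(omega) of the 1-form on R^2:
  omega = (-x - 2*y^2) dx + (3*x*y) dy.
d(omega) = (7*y) dx ∧ dy

For a 1-form omega = sum_i f_i dx_i, the exterior derivative is
  d(omega) = sum_{i < j} (∂f_j/∂x_i - ∂f_i/∂x_j) dx_i ∧ dx_j.
  coefficient of dx ∧ dy: ∂f_2/∂x - ∂f_1/∂y = ∂(3*x*y)/∂x - ∂(-x - 2*y^2)/∂y = 7*y
Assembling: d(omega) = (7*y) dx ∧ dy.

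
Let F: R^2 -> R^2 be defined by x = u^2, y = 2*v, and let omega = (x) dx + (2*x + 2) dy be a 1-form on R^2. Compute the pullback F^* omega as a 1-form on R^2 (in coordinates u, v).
F^* omega = (2*u^3) du + (4*u^2 + 4) dv

Using F^*(f dg) = (f ∘ F) d(g ∘ F), substitute each coordinate x_i by F_i(u, v) in f_i, and replace dx_i by d F_i = (∂F_i/∂u) du + (∂F_i/∂v) dv.
  For the x component: f_1(F) = u^2; d F_1 = (2*u) du + (0) dv
  For the y component: f_2(F) = 2*u^2 + 2; d F_2 = (0) du + (2) dv
Combining and collecting du, dv coefficients:
  coeff of du: 2*u^3
  coeff of dv: 4*u^2 + 4
F^* omega = (2*u^3) du + (4*u^2 + 4) dv.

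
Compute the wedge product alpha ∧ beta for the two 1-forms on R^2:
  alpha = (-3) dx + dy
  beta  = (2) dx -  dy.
alpha ∧ beta = (1) dx ∧ dy

Distribute the wedge, using dx_i ∧ dx_j = -dx_j ∧ dx_i and dx_i ∧ dx_i = 0. For each pair (i, j) with i < j, the coefficient of dx_i ∧ dx_j in alpha ∧ beta is (alpha_i * beta_j - alpha_j * beta_i). Collecting: alpha ∧ beta = (1) dx ∧ dy.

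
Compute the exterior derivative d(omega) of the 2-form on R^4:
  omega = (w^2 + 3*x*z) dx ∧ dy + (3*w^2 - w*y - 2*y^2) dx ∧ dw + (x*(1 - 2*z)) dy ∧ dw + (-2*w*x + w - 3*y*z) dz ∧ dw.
d(omega) = (3*x) dx ∧ dy ∧ dz + (3*w + 4*y - 2*z + 1) dx ∧ dy ∧ dw + (2*x - 3*z) dy ∧ dz ∧ dw + (-2*w) dx ∧ dz ∧ dw

For a 2-form omega = sum_{i<j} g_{ij} dx_i ∧ dx_j, the exterior derivative is
  d(omega) = sum_{i<j} d(g_{ij}) ∧ dx_i ∧ dx_j = sum_{i<j, k} (∂g_{ij}/∂x_k) dx_k ∧ dx_i ∧ dx_j.
Expand each term, using dx_k ∧ dx_i ∧ dx_j = sgn(permutation) dx_{(a)} ∧ dx_{(b)} ∧ dx_{(c)} with (a < b < c) sorted:
  d(w^2 + 3*x*z) includes (∂/∂z)(w^2 + 3*x*z) dz = (3*x) dz, which multiplied by dx ∧ dy gives (3*x) dx ∧ dy ∧ dz
  d(w^2 + 3*x*z) includes (∂/∂w)(w^2 + 3*x*z) dw = (2*w) dw, which multiplied by dx ∧ dy gives (2*w) dx ∧ dy ∧ dw
  d(3*w^2 - w*y - 2*y^2) includes (∂/∂y)(3*w^2 - w*y - 2*y^2) dy = (-w - 4*y) dy, which multiplied by dx ∧ dw gives (w + 4*y) dx ∧ dy ∧ dw
  d(x*(1 - 2*z)) includes (∂/∂x)(x*(1 - 2*z)) dx = (1 - 2*z) dx, which multiplied by dy ∧ dw gives (1 - 2*z) dx ∧ dy ∧ dw
  d(x*(1 - 2*z)) includes (∂/∂z)(x*(1 - 2*z)) dz = (-2*x) dz, which multiplied by dy ∧ dw gives (2*x) dy ∧ dz ∧ dw
  d(-2*w*x + w - 3*y*z) includes (∂/∂x)(-2*w*x + w - 3*y*z) dx = (-2*w) dx, which multiplied by dz ∧ dw gives (-2*w) dx ∧ dz ∧ dw
  d(-2*w*x + w - 3*y*z) includes (∂/∂y)(-2*w*x + w - 3*y*z) dy = (-3*z) dy, which multiplied by dz ∧ dw gives (-3*z) dy ∧ dz ∧ dw
Collecting like 3-forms: d(omega) = (3*x) dx ∧ dy ∧ dz + (3*w + 4*y - 2*z + 1) dx ∧ dy ∧ dw + (2*x - 3*z) dy ∧ dz ∧ dw + (-2*w) dx ∧ dz ∧ dw.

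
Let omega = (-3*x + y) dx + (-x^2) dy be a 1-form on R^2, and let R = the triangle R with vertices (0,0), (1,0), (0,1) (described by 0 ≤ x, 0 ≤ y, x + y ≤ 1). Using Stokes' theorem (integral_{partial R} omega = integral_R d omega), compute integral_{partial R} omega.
integral_(partial R) omega = -5/6

Stokes: integral_partial_R omega = integral_R d omega with d omega = (∂Q/∂x - ∂P/∂y) dx ∧ dy.
  ∂Q/∂x = -2*x
  ∂P/∂y = 1
  integrand = ∂Q/∂x - ∂P/∂y = -2*x - 1.
Integrating over R: integral_0^1 integral_0^{1-x} (-2*x - 1) dy dx = -5/6.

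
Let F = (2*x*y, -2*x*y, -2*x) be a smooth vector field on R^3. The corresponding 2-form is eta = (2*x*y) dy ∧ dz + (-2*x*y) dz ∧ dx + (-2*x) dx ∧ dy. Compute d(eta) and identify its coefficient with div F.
d(eta) = (-2*x + 2*y) dx ∧ dy ∧ dz; div F = -2*x + 2*y

For a 2-form in R^3 of the form above, applying d gives a 3-form with coefficient ∂P/∂x + ∂Q/∂y + ∂R/∂z:
  ∂P/∂x = 2*y
  ∂Q/∂y = -2*x
  ∂R/∂z = 0
Sum = -2*x + 2*y, which is exactly div F.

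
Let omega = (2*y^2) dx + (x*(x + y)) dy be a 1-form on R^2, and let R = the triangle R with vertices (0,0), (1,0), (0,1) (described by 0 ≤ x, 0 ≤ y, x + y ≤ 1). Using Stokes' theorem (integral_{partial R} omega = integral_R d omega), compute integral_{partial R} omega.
integral_(partial R) omega = -1/6

Stokes: integral_partial_R omega = integral_R d omega with d omega = (∂Q/∂x - ∂P/∂y) dx ∧ dy.
  ∂Q/∂x = 2*x + y
  ∂P/∂y = 4*y
  integrand = ∂Q/∂x - ∂P/∂y = 2*x - 3*y.
Integrating over R: integral_0^1 integral_0^{1-x} (2*x - 3*y) dy dx = -1/6.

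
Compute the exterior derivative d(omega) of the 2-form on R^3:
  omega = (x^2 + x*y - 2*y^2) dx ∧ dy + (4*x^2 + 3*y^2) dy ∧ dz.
d(omega) = (8*x) dx ∧ dy ∧ dz

For a 2-form omega = sum_{i<j} g_{ij} dx_i ∧ dx_j, the exterior derivative is
  d(omega) = sum_{i<j} d(g_{ij}) ∧ dx_i ∧ dx_j = sum_{i<j, k} (∂g_{ij}/∂x_k) dx_k ∧ dx_i ∧ dx_j.
Expand each term, using dx_k ∧ dx_i ∧ dx_j = sgn(permutation) dx_{(a)} ∧ dx_{(b)} ∧ dx_{(c)} with (a < b < c) sorted:
  d(4*x^2 + 3*y^2) includes (∂/∂x)(4*x^2 + 3*y^2) dx = (8*x) dx, which multiplied by dy ∧ dz gives (8*x) dx ∧ dy ∧ dz
Collecting like 3-forms: d(omega) = (8*x) dx ∧ dy ∧ dz.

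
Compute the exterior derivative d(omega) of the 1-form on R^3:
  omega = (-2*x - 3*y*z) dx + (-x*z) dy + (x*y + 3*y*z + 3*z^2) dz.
d(omega) = (2*z) dx ∧ dy + (4*y) dx ∧ dz + (2*x + 3*z) dy ∧ dz

For a 1-form omega = sum_i f_i dx_i, the exterior derivative is
  d(omega) = sum_{i < j} (∂f_j/∂x_i - ∂f_i/∂x_j) dx_i ∧ dx_j.
  coefficient of dx ∧ dy: ∂f_2/∂x - ∂f_1/∂y = ∂(-x*z)/∂x - ∂(-2*x - 3*y*z)/∂y = 2*z
  coefficient of dx ∧ dz: ∂f_3/∂x - ∂f_1/∂z = ∂(x*y + 3*y*z + 3*z^2)/∂x - ∂(-2*x - 3*y*z)/∂z = 4*y
  coefficient of dy ∧ dz: ∂f_3/∂y - ∂f_2/∂z = ∂(x*y + 3*y*z + 3*z^2)/∂y - ∂(-x*z)/∂z = 2*x + 3*z
Assembling: d(omega) = (2*z) dx ∧ dy + (4*y) dx ∧ dz + (2*x + 3*z) dy ∧ dz.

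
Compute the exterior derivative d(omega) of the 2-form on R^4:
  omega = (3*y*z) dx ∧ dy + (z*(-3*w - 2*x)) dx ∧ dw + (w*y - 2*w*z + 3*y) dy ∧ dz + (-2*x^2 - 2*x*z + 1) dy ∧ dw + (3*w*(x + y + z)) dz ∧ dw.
d(omega) = (3*y) dx ∧ dy ∧ dz + (6*w + 2*x) dx ∧ dz ∧ dw + (3*w + 2*x + y - 2*z) dy ∧ dz ∧ dw + (-4*x - 2*z) dx ∧ dy ∧ dw

For a 2-form omega = sum_{i<j} g_{ij} dx_i ∧ dx_j, the exterior derivative is
  d(omega) = sum_{i<j} d(g_{ij}) ∧ dx_i ∧ dx_j = sum_{i<j, k} (∂g_{ij}/∂x_k) dx_k ∧ dx_i ∧ dx_j.
Expand each term, using dx_k ∧ dx_i ∧ dx_j = sgn(permutation) dx_{(a)} ∧ dx_{(b)} ∧ dx_{(c)} with (a < b < c) sorted:
  d(3*y*z) includes (∂/∂z)(3*y*z) dz = (3*y) dz, which multiplied by dx ∧ dy gives (3*y) dx ∧ dy ∧ dz
  d(z*(-3*w - 2*x)) includes (∂/∂z)(z*(-3*w - 2*x)) dz = (-3*w - 2*x) dz, which multiplied by dx ∧ dw gives (3*w + 2*x) dx ∧ dz ∧ dw
  d(w*y - 2*w*z + 3*y) includes (∂/∂w)(w*y - 2*w*z + 3*y) dw = (y - 2*z) dw, which multiplied by dy ∧ dz gives (y - 2*z) dy ∧ dz ∧ dw
  d(-2*x^2 - 2*x*z + 1) includes (∂/∂x)(-2*x^2 - 2*x*z + 1) dx = (-4*x - 2*z) dx, which multiplied by dy ∧ dw gives (-4*x - 2*z) dx ∧ dy ∧ dw
  d(-2*x^2 - 2*x*z + 1) includes (∂/∂z)(-2*x^2 - 2*x*z + 1) dz = (-2*x) dz, which multiplied by dy ∧ dw gives (2*x) dy ∧ dz ∧ dw
  d(3*w*(x + y + z)) includes (∂/∂x)(3*w*(x + y + z)) dx = (3*w) dx, which multiplied by dz ∧ dw gives (3*w) dx ∧ dz ∧ dw
  d(3*w*(x + y + z)) includes (∂/∂y)(3*w*(x + y + z)) dy = (3*w) dy, which multiplied by dz ∧ dw gives (3*w) dy ∧ dz ∧ dw
Collecting like 3-forms: d(omega) = (3*y) dx ∧ dy ∧ dz + (6*w + 2*x) dx ∧ dz ∧ dw + (3*w + 2*x + y - 2*z) dy ∧ dz ∧ dw + (-4*x - 2*z) dx ∧ dy ∧ dw.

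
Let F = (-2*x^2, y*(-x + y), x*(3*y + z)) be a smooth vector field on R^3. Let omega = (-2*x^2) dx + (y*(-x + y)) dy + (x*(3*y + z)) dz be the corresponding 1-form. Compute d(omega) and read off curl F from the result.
d(omega) = (3*x) dy ∧ dz + (-3*y - z) dz ∧ dx + (-y) dx ∧ dy; curl F = (3*x, -3*y - z, -y)

d omega = sum_{i<j} (∂f_j/∂x_i - ∂f_i/∂x_j) dx_i ∧ dx_j. Under the identification (dy ∧ dz, dz ∧ dx, dx ∧ dy) ↔ (e_x, e_y, e_z), the coefficients are exactly the components of curl F. Compute:
  ∂R/∂y - ∂Q/∂z = (3*x) - (0) = 3*x
  ∂P/∂z - ∂R/∂x = (0) - (3*y + z) = -3*y - z
  ∂Q/∂x - ∂P/∂y = (-y) - (0) = -y.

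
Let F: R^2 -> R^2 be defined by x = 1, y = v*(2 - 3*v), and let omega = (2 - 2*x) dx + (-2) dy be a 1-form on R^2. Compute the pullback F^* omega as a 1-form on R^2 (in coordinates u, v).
F^* omega = (12*v - 4) dv

Using F^*(f dg) = (f ∘ F) d(g ∘ F), substitute each coordinate x_i by F_i(u, v) in f_i, and replace dx_i by d F_i = (∂F_i/∂u) du + (∂F_i/∂v) dv.
  For the x component: f_1(F) = 0; d F_1 = (0) du + (0) dv
  For the y component: f_2(F) = -2; d F_2 = (0) du + (2 - 6*v) dv
Combining and collecting du, dv coefficients:
  coeff of du: 0
  coeff of dv: 12*v - 4
F^* omega = (12*v - 4) dv.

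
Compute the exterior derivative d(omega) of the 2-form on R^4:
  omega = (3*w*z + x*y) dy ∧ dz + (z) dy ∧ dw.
d(omega) = (y) dx ∧ dy ∧ dz + (3*z - 1) dy ∧ dz ∧ dw

For a 2-form omega = sum_{i<j} g_{ij} dx_i ∧ dx_j, the exterior derivative is
  d(omega) = sum_{i<j} d(g_{ij}) ∧ dx_i ∧ dx_j = sum_{i<j, k} (∂g_{ij}/∂x_k) dx_k ∧ dx_i ∧ dx_j.
Expand each term, using dx_k ∧ dx_i ∧ dx_j = sgn(permutation) dx_{(a)} ∧ dx_{(b)} ∧ dx_{(c)} with (a < b < c) sorted:
  d(3*w*z + x*y) includes (∂/∂x)(3*w*z + x*y) dx = (y) dx, which multiplied by dy ∧ dz gives (y) dx ∧ dy ∧ dz
  d(3*w*z + x*y) includes (∂/∂w)(3*w*z + x*y) dw = (3*z) dw, which multiplied by dy ∧ dz gives (3*z) dy ∧ dz ∧ dw
  d(z) includes (∂/∂z)(z) dz = (1) dz, which multiplied by dy ∧ dw gives (-1) dy ∧ dz ∧ dw
Collecting like 3-forms: d(omega) = (y) dx ∧ dy ∧ dz + (3*z - 1) dy ∧ dz ∧ dw.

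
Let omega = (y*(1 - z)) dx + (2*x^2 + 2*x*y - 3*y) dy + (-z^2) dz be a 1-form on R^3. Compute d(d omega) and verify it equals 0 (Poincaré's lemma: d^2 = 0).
d(d omega) = 0

Step 1: d omega = sum_{i<j} (∂f_j/∂x_i - ∂f_i/∂x_j) dx_i ∧ dx_j:
  coeff of dx ∧ dy: 4*x + 2*y + z - 1
  coeff of dx ∧ dz: y
  coeff of dy ∧ dz: 0
Step 2: Apply d again to each 2-form coefficient. The only possible 3-form in R^3 is dx ∧ dy ∧ dz, with coefficient
  ∂(coeff of dy∧dz)/∂x - ∂(coeff of dx∧dz)/∂y + ∂(coeff of dx∧dy)/∂z
  = ∂/∂x (0) - ∂/∂y (y) + ∂/∂z (4*x + 2*y + z - 1).
Each of these terms simplifies to sums of mixed partials that cancel in pairs. The result is 0 (by equality of mixed partials for smooth functions — Schwarz / Clairaut).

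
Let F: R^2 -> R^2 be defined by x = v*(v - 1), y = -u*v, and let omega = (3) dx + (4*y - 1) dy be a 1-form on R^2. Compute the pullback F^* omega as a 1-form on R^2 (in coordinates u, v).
F^* omega = (v*(4*u*v + 1)) du + (4*u^2*v + u + 6*v - 3) dv

Using F^*(f dg) = (f ∘ F) d(g ∘ F), substitute each coordinate x_i by F_i(u, v) in f_i, and replace dx_i by d F_i = (∂F_i/∂u) du + (∂F_i/∂v) dv.
  For the x component: f_1(F) = 3; d F_1 = (0) du + (2*v - 1) dv
  For the y component: f_2(F) = -4*u*v - 1; d F_2 = (-v) du + (-u) dv
Combining and collecting du, dv coefficients:
  coeff of du: v*(4*u*v + 1)
  coeff of dv: 4*u^2*v + u + 6*v - 3
F^* omega = (v*(4*u*v + 1)) du + (4*u^2*v + u + 6*v - 3) dv.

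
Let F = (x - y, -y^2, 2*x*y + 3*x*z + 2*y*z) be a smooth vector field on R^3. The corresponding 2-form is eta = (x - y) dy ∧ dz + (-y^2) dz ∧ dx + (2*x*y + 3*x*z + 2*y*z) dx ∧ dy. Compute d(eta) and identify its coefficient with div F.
d(eta) = (3*x + 1) dx ∧ dy ∧ dz; div F = 3*x + 1

For a 2-form in R^3 of the form above, applying d gives a 3-form with coefficient ∂P/∂x + ∂Q/∂y + ∂R/∂z:
  ∂P/∂x = 1
  ∂Q/∂y = -2*y
  ∂R/∂z = 3*x + 2*y
Sum = 3*x + 1, which is exactly div F.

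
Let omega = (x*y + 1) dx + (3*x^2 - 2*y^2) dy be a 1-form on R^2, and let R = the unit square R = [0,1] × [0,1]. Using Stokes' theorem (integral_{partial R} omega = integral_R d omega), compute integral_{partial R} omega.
integral_(partial R) omega = 5/2

Stokes: integral_partial_R omega = integral_R d omega with d omega = (∂Q/∂x - ∂P/∂y) dx ∧ dy.
  ∂Q/∂x = 6*x
  ∂P/∂y = x
  integrand = ∂Q/∂x - ∂P/∂y = 5*x.
Integrating over R: integral_0^1 integral_0^1 (5*x) dx dy = 5/2.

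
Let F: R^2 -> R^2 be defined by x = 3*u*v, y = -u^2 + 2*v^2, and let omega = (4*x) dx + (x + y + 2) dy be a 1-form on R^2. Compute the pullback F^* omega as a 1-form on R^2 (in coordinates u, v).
F^* omega = (2*u*(u^2 - 3*u*v + 16*v^2 - 2)) du + (4*v*(8*u^2 + 3*u*v + 2*v^2 + 2)) dv

Using F^*(f dg) = (f ∘ F) d(g ∘ F), substitute each coordinate x_i by F_i(u, v) in f_i, and replace dx_i by d F_i = (∂F_i/∂u) du + (∂F_i/∂v) dv.
  For the x component: f_1(F) = 12*u*v; d F_1 = (3*v) du + (3*u) dv
  For the y component: f_2(F) = -u^2 + 3*u*v + 2*v^2 + 2; d F_2 = (-2*u) du + (4*v) dv
Combining and collecting du, dv coefficients:
  coeff of du: 2*u*(u^2 - 3*u*v + 16*v^2 - 2)
  coeff of dv: 4*v*(8*u^2 + 3*u*v + 2*v^2 + 2)
F^* omega = (2*u*(u^2 - 3*u*v + 16*v^2 - 2)) du + (4*v*(8*u^2 + 3*u*v + 2*v^2 + 2)) dv.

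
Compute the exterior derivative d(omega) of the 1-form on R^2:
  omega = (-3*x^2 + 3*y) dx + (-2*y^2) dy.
d(omega) = (-3) dx ∧ dy

For a 1-form omega = sum_i f_i dx_i, the exterior derivative is
  d(omega) = sum_{i < j} (∂f_j/∂x_i - ∂f_i/∂x_j) dx_i ∧ dx_j.
  coefficient of dx ∧ dy: ∂f_2/∂x - ∂f_1/∂y = ∂(-2*y^2)/∂x - ∂(-3*x^2 + 3*y)/∂y = -3
Assembling: d(omega) = (-3) dx ∧ dy.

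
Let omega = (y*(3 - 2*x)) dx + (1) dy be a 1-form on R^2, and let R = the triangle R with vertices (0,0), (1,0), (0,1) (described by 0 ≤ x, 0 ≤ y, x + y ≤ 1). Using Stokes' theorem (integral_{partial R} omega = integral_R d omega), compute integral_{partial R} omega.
integral_(partial R) omega = -7/6

Stokes: integral_partial_R omega = integral_R d omega with d omega = (∂Q/∂x - ∂P/∂y) dx ∧ dy.
  ∂Q/∂x = 0
  ∂P/∂y = 3 - 2*x
  integrand = ∂Q/∂x - ∂P/∂y = 2*x - 3.
Integrating over R: integral_0^1 integral_0^{1-x} (2*x - 3) dy dx = -7/6.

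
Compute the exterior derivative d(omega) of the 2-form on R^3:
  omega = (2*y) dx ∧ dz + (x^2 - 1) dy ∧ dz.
d(omega) = (2*x - 2) dx ∧ dy ∧ dz

For a 2-form omega = sum_{i<j} g_{ij} dx_i ∧ dx_j, the exterior derivative is
  d(omega) = sum_{i<j} d(g_{ij}) ∧ dx_i ∧ dx_j = sum_{i<j, k} (∂g_{ij}/∂x_k) dx_k ∧ dx_i ∧ dx_j.
Expand each term, using dx_k ∧ dx_i ∧ dx_j = sgn(permutation) dx_{(a)} ∧ dx_{(b)} ∧ dx_{(c)} with (a < b < c) sorted:
  d(2*y) includes (∂/∂y)(2*y) dy = (2) dy, which multiplied by dx ∧ dz gives (-2) dx ∧ dy ∧ dz
  d(x^2 - 1) includes (∂/∂x)(x^2 - 1) dx = (2*x) dx, which multiplied by dy ∧ dz gives (2*x) dx ∧ dy ∧ dz
Collecting like 3-forms: d(omega) = (2*x - 2) dx ∧ dy ∧ dz.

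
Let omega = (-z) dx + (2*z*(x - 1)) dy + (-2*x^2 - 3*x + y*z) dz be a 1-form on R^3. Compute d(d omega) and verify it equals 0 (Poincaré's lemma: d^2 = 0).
d(d omega) = 0

Step 1: d omega = sum_{i<j} (∂f_j/∂x_i - ∂f_i/∂x_j) dx_i ∧ dx_j:
  coeff of dx ∧ dy: 2*z
  coeff of dx ∧ dz: -4*x - 2
  coeff of dy ∧ dz: -2*x + z + 2
Step 2: Apply d again to each 2-form coefficient. The only possible 3-form in R^3 is dx ∧ dy ∧ dz, with coefficient
  ∂(coeff of dy∧dz)/∂x - ∂(coeff of dx∧dz)/∂y + ∂(coeff of dx∧dy)/∂z
  = ∂/∂x (-2*x + z + 2) - ∂/∂y (-4*x - 2) + ∂/∂z (2*z).
Each of these terms simplifies to sums of mixed partials that cancel in pairs. The result is 0 (by equality of mixed partials for smooth functions — Schwarz / Clairaut).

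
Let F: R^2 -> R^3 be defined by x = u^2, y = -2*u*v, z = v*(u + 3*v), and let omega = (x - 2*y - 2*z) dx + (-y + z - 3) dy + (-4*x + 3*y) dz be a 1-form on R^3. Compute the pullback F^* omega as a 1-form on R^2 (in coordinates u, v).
F^* omega = (2*u^3 - 24*u*v^2 - 6*v^3 + 6*v) du + (2*u*(-2*u^2 - 18*u*v - 21*v^2 + 3)) dv

Using F^*(f dg) = (f ∘ F) d(g ∘ F), substitute each coordinate x_i by F_i(u, v) in f_i, and replace dx_i by d F_i = (∂F_i/∂u) du + (∂F_i/∂v) dv.
  For the x component: f_1(F) = u^2 + 2*u*v - 6*v^2; d F_1 = (2*u) du + (0) dv
  For the y component: f_2(F) = 3*u*v + 3*v^2 - 3; d F_2 = (-2*v) du + (-2*u) dv
  For the z component: f_3(F) = 2*u*(-2*u - 3*v); d F_3 = (v) du + (u + 6*v) dv
Combining and collecting du, dv coefficients:
  coeff of du: 2*u^3 - 24*u*v^2 - 6*v^3 + 6*v
  coeff of dv: 2*u*(-2*u^2 - 18*u*v - 21*v^2 + 3)
F^* omega = (2*u^3 - 24*u*v^2 - 6*v^3 + 6*v) du + (2*u*(-2*u^2 - 18*u*v - 21*v^2 + 3)) dv.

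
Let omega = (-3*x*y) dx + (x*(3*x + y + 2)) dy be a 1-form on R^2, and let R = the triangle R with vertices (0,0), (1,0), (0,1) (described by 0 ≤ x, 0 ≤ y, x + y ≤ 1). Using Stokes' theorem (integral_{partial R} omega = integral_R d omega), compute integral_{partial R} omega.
integral_(partial R) omega = 8/3

Stokes: integral_partial_R omega = integral_R d omega with d omega = (∂Q/∂x - ∂P/∂y) dx ∧ dy.
  ∂Q/∂x = 6*x + y + 2
  ∂P/∂y = -3*x
  integrand = ∂Q/∂x - ∂P/∂y = 9*x + y + 2.
Integrating over R: integral_0^1 integral_0^{1-x} (9*x + y + 2) dy dx = 8/3.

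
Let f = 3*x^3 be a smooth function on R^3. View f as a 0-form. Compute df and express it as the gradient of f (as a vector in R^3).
df = (9*x^2) dx + (0) dy + (0) dz; grad f = (9*x^2, 0, 0)

For a 0-form f, d f = (∂f/∂x) dx + (∂f/∂y) dy + (∂f/∂z) dz. The components of the vector representation are exactly the entries of grad f in Cartesian coordinates:
  ∂f/∂x = 9*x^2
  ∂f/∂y = 0
  ∂f/∂z = 0.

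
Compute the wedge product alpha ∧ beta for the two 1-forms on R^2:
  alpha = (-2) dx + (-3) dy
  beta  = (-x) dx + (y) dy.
alpha ∧ beta = (-3*x - 2*y) dx ∧ dy

Distribute the wedge, using dx_i ∧ dx_j = -dx_j ∧ dx_i and dx_i ∧ dx_i = 0. For each pair (i, j) with i < j, the coefficient of dx_i ∧ dx_j in alpha ∧ beta is (alpha_i * beta_j - alpha_j * beta_i). Collecting: alpha ∧ beta = (-3*x - 2*y) dx ∧ dy.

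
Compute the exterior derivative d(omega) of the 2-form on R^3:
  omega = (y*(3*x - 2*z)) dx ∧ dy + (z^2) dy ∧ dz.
d(omega) = (-2*y) dx ∧ dy ∧ dz

For a 2-form omega = sum_{i<j} g_{ij} dx_i ∧ dx_j, the exterior derivative is
  d(omega) = sum_{i<j} d(g_{ij}) ∧ dx_i ∧ dx_j = sum_{i<j, k} (∂g_{ij}/∂x_k) dx_k ∧ dx_i ∧ dx_j.
Expand each term, using dx_k ∧ dx_i ∧ dx_j = sgn(permutation) dx_{(a)} ∧ dx_{(b)} ∧ dx_{(c)} with (a < b < c) sorted:
  d(y*(3*x - 2*z)) includes (∂/∂z)(y*(3*x - 2*z)) dz = (-2*y) dz, which multiplied by dx ∧ dy gives (-2*y) dx ∧ dy ∧ dz
Collecting like 3-forms: d(omega) = (-2*y) dx ∧ dy ∧ dz.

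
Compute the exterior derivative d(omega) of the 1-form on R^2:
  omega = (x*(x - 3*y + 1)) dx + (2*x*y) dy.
d(omega) = (3*x + 2*y) dx ∧ dy

For a 1-form omega = sum_i f_i dx_i, the exterior derivative is
  d(omega) = sum_{i < j} (∂f_j/∂x_i - ∂f_i/∂x_j) dx_i ∧ dx_j.
  coefficient of dx ∧ dy: ∂f_2/∂x - ∂f_1/∂y = ∂(2*x*y)/∂x - ∂(x*(x - 3*y + 1))/∂y = 3*x + 2*y
Assembling: d(omega) = (3*x + 2*y) dx ∧ dy.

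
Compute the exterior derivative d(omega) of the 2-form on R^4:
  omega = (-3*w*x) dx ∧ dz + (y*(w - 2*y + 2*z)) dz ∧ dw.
d(omega) = (-3*x) dx ∧ dz ∧ dw + (w - 4*y + 2*z) dy ∧ dz ∧ dw

For a 2-form omega = sum_{i<j} g_{ij} dx_i ∧ dx_j, the exterior derivative is
  d(omega) = sum_{i<j} d(g_{ij}) ∧ dx_i ∧ dx_j = sum_{i<j, k} (∂g_{ij}/∂x_k) dx_k ∧ dx_i ∧ dx_j.
Expand each term, using dx_k ∧ dx_i ∧ dx_j = sgn(permutation) dx_{(a)} ∧ dx_{(b)} ∧ dx_{(c)} with (a < b < c) sorted:
  d(-3*w*x) includes (∂/∂w)(-3*w*x) dw = (-3*x) dw, which multiplied by dx ∧ dz gives (-3*x) dx ∧ dz ∧ dw
  d(y*(w - 2*y + 2*z)) includes (∂/∂y)(y*(w - 2*y + 2*z)) dy = (w - 4*y + 2*z) dy, which multiplied by dz ∧ dw gives (w - 4*y + 2*z) dy ∧ dz ∧ dw
Collecting like 3-forms: d(omega) = (-3*x) dx ∧ dz ∧ dw + (w - 4*y + 2*z) dy ∧ dz ∧ dw.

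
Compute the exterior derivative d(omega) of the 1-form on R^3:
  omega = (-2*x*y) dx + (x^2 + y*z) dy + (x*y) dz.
d(omega) = (4*x) dx ∧ dy + (y) dx ∧ dz + (x - y) dy ∧ dz

For a 1-form omega = sum_i f_i dx_i, the exterior derivative is
  d(omega) = sum_{i < j} (∂f_j/∂x_i - ∂f_i/∂x_j) dx_i ∧ dx_j.
  coefficient of dx ∧ dy: ∂f_2/∂x - ∂f_1/∂y = ∂(x^2 + y*z)/∂x - ∂(-2*x*y)/∂y = 4*x
  coefficient of dx ∧ dz: ∂f_3/∂x - ∂f_1/∂z = ∂(x*y)/∂x - ∂(-2*x*y)/∂z = y
  coefficient of dy ∧ dz: ∂f_3/∂y - ∂f_2/∂z = ∂(x*y)/∂y - ∂(x^2 + y*z)/∂z = x - y
Assembling: d(omega) = (4*x) dx ∧ dy + (y) dx ∧ dz + (x - y) dy ∧ dz.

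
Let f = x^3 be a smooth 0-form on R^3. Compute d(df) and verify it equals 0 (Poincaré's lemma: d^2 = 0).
d(df) = 0

Step 1: df = sum_i (∂f/∂x_i) dx_i = (3*x^2) dx + (0) dy + (0) dz.
Step 2: Apply d again. Using the 1-form formula, the coefficient of dx ∧ dy in d(df) is ∂^2 f/∂x ∂y - ∂^2 f/∂y ∂x = (0) - (0) = 0 (equality of mixed partials for smooth f).
Similarly for dx ∧ dz and dy ∧ dz — all coefficients vanish. So d(df) = 0.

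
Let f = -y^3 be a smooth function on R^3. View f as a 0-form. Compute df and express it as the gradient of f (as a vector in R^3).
df = (0) dx + (-3*y^2) dy + (0) dz; grad f = (0, -3*y^2, 0)

For a 0-form f, d f = (∂f/∂x) dx + (∂f/∂y) dy + (∂f/∂z) dz. The components of the vector representation are exactly the entries of grad f in Cartesian coordinates:
  ∂f/∂x = 0
  ∂f/∂y = -3*y^2
  ∂f/∂z = 0.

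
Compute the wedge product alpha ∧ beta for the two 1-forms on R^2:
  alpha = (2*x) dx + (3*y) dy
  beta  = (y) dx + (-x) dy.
alpha ∧ beta = (-2*x^2 - 3*y^2) dx ∧ dy

Distribute the wedge, using dx_i ∧ dx_j = -dx_j ∧ dx_i and dx_i ∧ dx_i = 0. For each pair (i, j) with i < j, the coefficient of dx_i ∧ dx_j in alpha ∧ beta is (alpha_i * beta_j - alpha_j * beta_i). Collecting: alpha ∧ beta = (-2*x^2 - 3*y^2) dx ∧ dy.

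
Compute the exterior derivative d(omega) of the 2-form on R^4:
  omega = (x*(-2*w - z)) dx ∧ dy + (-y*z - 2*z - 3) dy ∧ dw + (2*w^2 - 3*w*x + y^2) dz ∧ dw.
d(omega) = (-x) dx ∧ dy ∧ dz + (-2*x) dx ∧ dy ∧ dw + (3*y + 2) dy ∧ dz ∧ dw + (-3*w) dx ∧ dz ∧ dw

For a 2-form omega = sum_{i<j} g_{ij} dx_i ∧ dx_j, the exterior derivative is
  d(omega) = sum_{i<j} d(g_{ij}) ∧ dx_i ∧ dx_j = sum_{i<j, k} (∂g_{ij}/∂x_k) dx_k ∧ dx_i ∧ dx_j.
Expand each term, using dx_k ∧ dx_i ∧ dx_j = sgn(permutation) dx_{(a)} ∧ dx_{(b)} ∧ dx_{(c)} with (a < b < c) sorted:
  d(x*(-2*w - z)) includes (∂/∂z)(x*(-2*w - z)) dz = (-x) dz, which multiplied by dx ∧ dy gives (-x) dx ∧ dy ∧ dz
  d(x*(-2*w - z)) includes (∂/∂w)(x*(-2*w - z)) dw = (-2*x) dw, which multiplied by dx ∧ dy gives (-2*x) dx ∧ dy ∧ dw
  d(-y*z - 2*z - 3) includes (∂/∂z)(-y*z - 2*z - 3) dz = (-y - 2) dz, which multiplied by dy ∧ dw gives (y + 2) dy ∧ dz ∧ dw
  d(2*w^2 - 3*w*x + y^2) includes (∂/∂x)(2*w^2 - 3*w*x + y^2) dx = (-3*w) dx, which multiplied by dz ∧ dw gives (-3*w) dx ∧ dz ∧ dw
  d(2*w^2 - 3*w*x + y^2) includes (∂/∂y)(2*w^2 - 3*w*x + y^2) dy = (2*y) dy, which multiplied by dz ∧ dw gives (2*y) dy ∧ dz ∧ dw
Collecting like 3-forms: d(omega) = (-x) dx ∧ dy ∧ dz + (-2*x) dx ∧ dy ∧ dw + (3*y + 2) dy ∧ dz ∧ dw + (-3*w) dx ∧ dz ∧ dw.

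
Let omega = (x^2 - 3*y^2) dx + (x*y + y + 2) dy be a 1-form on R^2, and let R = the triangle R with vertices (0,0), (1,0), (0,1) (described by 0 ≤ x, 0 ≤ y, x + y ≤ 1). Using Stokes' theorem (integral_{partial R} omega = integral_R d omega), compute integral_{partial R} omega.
integral_(partial R) omega = 7/6

Stokes: integral_partial_R omega = integral_R d omega with d omega = (∂Q/∂x - ∂P/∂y) dx ∧ dy.
  ∂Q/∂x = y
  ∂P/∂y = -6*y
  integrand = ∂Q/∂x - ∂P/∂y = 7*y.
Integrating over R: integral_0^1 integral_0^{1-x} (7*y) dy dx = 7/6.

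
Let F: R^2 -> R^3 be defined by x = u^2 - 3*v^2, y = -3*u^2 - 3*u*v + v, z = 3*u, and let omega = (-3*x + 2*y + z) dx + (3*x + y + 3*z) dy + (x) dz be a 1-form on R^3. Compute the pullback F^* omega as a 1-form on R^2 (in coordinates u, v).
F^* omega = (-18*u^3 + 6*u^2*v - 45*u^2 + 81*u*v^2 - 29*u*v + 27*v^3 - 12*v^2) du + (63*u^2*v - 27*u^2 + 63*u*v^2 - 24*u*v + 9*u - 54*v^3 - 21*v^2 + v) dv

Using F^*(f dg) = (f ∘ F) d(g ∘ F), substitute each coordinate x_i by F_i(u, v) in f_i, and replace dx_i by d F_i = (∂F_i/∂u) du + (∂F_i/∂v) dv.
  For the x component: f_1(F) = -9*u^2 - 6*u*v + 3*u + 9*v^2 + 2*v; d F_1 = (2*u) du + (-6*v) dv
  For the y component: f_2(F) = -3*u*v + 9*u - 9*v^2 + v; d F_2 = (-6*u - 3*v) du + (1 - 3*u) dv
  For the z component: f_3(F) = u^2 - 3*v^2; d F_3 = (3) du + (0) dv
Combining and collecting du, dv coefficients:
  coeff of du: -18*u^3 + 6*u^2*v - 45*u^2 + 81*u*v^2 - 29*u*v + 27*v^3 - 12*v^2
  coeff of dv: 63*u^2*v - 27*u^2 + 63*u*v^2 - 24*u*v + 9*u - 54*v^3 - 21*v^2 + v
F^* omega = (-18*u^3 + 6*u^2*v - 45*u^2 + 81*u*v^2 - 29*u*v + 27*v^3 - 12*v^2) du + (63*u^2*v - 27*u^2 + 63*u*v^2 - 24*u*v + 9*u - 54*v^3 - 21*v^2 + v) dv.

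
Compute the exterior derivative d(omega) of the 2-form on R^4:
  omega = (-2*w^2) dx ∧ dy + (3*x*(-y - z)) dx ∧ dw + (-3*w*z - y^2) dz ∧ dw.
d(omega) = (-4*w + 3*x) dx ∧ dy ∧ dw + (3*x) dx ∧ dz ∧ dw + (-2*y) dy ∧ dz ∧ dw

For a 2-form omega = sum_{i<j} g_{ij} dx_i ∧ dx_j, the exterior derivative is
  d(omega) = sum_{i<j} d(g_{ij}) ∧ dx_i ∧ dx_j = sum_{i<j, k} (∂g_{ij}/∂x_k) dx_k ∧ dx_i ∧ dx_j.
Expand each term, using dx_k ∧ dx_i ∧ dx_j = sgn(permutation) dx_{(a)} ∧ dx_{(b)} ∧ dx_{(c)} with (a < b < c) sorted:
  d(-2*w^2) includes (∂/∂w)(-2*w^2) dw = (-4*w) dw, which multiplied by dx ∧ dy gives (-4*w) dx ∧ dy ∧ dw
  d(3*x*(-y - z)) includes (∂/∂y)(3*x*(-y - z)) dy = (-3*x) dy, which multiplied by dx ∧ dw gives (3*x) dx ∧ dy ∧ dw
  d(3*x*(-y - z)) includes (∂/∂z)(3*x*(-y - z)) dz = (-3*x) dz, which multiplied by dx ∧ dw gives (3*x) dx ∧ dz ∧ dw
  d(-3*w*z - y^2) includes (∂/∂y)(-3*w*z - y^2) dy = (-2*y) dy, which multiplied by dz ∧ dw gives (-2*y) dy ∧ dz ∧ dw
Collecting like 3-forms: d(omega) = (-4*w + 3*x) dx ∧ dy ∧ dw + (3*x) dx ∧ dz ∧ dw + (-2*y) dy ∧ dz ∧ dw.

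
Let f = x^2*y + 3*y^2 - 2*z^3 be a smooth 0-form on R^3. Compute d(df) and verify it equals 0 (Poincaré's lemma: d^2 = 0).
d(df) = 0

Step 1: df = sum_i (∂f/∂x_i) dx_i = (2*x*y) dx + (x^2 + 6*y) dy + (-6*z^2) dz.
Step 2: Apply d again. Using the 1-form formula, the coefficient of dx ∧ dy in d(df) is ∂^2 f/∂x ∂y - ∂^2 f/∂y ∂x = (2*x) - (2*x) = 0 (equality of mixed partials for smooth f).
Similarly for dx ∧ dz and dy ∧ dz — all coefficients vanish. So d(df) = 0.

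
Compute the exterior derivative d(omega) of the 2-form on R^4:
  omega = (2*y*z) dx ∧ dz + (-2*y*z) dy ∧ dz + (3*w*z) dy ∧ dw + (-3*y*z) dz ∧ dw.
d(omega) = (-2*z) dx ∧ dy ∧ dz + (-3*w - 3*z) dy ∧ dz ∧ dw

For a 2-form omega = sum_{i<j} g_{ij} dx_i ∧ dx_j, the exterior derivative is
  d(omega) = sum_{i<j} d(g_{ij}) ∧ dx_i ∧ dx_j = sum_{i<j, k} (∂g_{ij}/∂x_k) dx_k ∧ dx_i ∧ dx_j.
Expand each term, using dx_k ∧ dx_i ∧ dx_j = sgn(permutation) dx_{(a)} ∧ dx_{(b)} ∧ dx_{(c)} with (a < b < c) sorted:
  d(2*y*z) includes (∂/∂y)(2*y*z) dy = (2*z) dy, which multiplied by dx ∧ dz gives (-2*z) dx ∧ dy ∧ dz
  d(3*w*z) includes (∂/∂z)(3*w*z) dz = (3*w) dz, which multiplied by dy ∧ dw gives (-3*w) dy ∧ dz ∧ dw
  d(-3*y*z) includes (∂/∂y)(-3*y*z) dy = (-3*z) dy, which multiplied by dz ∧ dw gives (-3*z) dy ∧ dz ∧ dw
Collecting like 3-forms: d(omega) = (-2*z) dx ∧ dy ∧ dz + (-3*w - 3*z) dy ∧ dz ∧ dw.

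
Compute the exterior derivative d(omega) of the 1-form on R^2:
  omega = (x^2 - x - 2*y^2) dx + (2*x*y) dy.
d(omega) = (6*y) dx ∧ dy

For a 1-form omega = sum_i f_i dx_i, the exterior derivative is
  d(omega) = sum_{i < j} (∂f_j/∂x_i - ∂f_i/∂x_j) dx_i ∧ dx_j.
  coefficient of dx ∧ dy: ∂f_2/∂x - ∂f_1/∂y = ∂(2*x*y)/∂x - ∂(x^2 - x - 2*y^2)/∂y = 6*y
Assembling: d(omega) = (6*y) dx ∧ dy.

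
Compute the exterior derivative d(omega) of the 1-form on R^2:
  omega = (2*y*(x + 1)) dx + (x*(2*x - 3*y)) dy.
d(omega) = (2*x - 3*y - 2) dx ∧ dy

For a 1-form omega = sum_i f_i dx_i, the exterior derivative is
  d(omega) = sum_{i < j} (∂f_j/∂x_i - ∂f_i/∂x_j) dx_i ∧ dx_j.
  coefficient of dx ∧ dy: ∂f_2/∂x - ∂f_1/∂y = ∂(x*(2*x - 3*y))/∂x - ∂(2*y*(x + 1))/∂y = 2*x - 3*y - 2
Assembling: d(omega) = (2*x - 3*y - 2) dx ∧ dy.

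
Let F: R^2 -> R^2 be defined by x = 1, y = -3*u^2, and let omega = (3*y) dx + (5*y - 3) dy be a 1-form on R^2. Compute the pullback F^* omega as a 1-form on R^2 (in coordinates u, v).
F^* omega = (90*u^3 + 18*u) du

Using F^*(f dg) = (f ∘ F) d(g ∘ F), substitute each coordinate x_i by F_i(u, v) in f_i, and replace dx_i by d F_i = (∂F_i/∂u) du + (∂F_i/∂v) dv.
  For the x component: f_1(F) = -9*u^2; d F_1 = (0) du + (0) dv
  For the y component: f_2(F) = -15*u^2 - 3; d F_2 = (-6*u) du + (0) dv
Combining and collecting du, dv coefficients:
  coeff of du: 90*u^3 + 18*u
  coeff of dv: 0
F^* omega = (90*u^3 + 18*u) du.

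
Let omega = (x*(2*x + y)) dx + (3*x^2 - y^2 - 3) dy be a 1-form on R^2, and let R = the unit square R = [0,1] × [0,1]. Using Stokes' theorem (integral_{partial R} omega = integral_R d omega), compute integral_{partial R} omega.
integral_(partial R) omega = 5/2

Stokes: integral_partial_R omega = integral_R d omega with d omega = (∂Q/∂x - ∂P/∂y) dx ∧ dy.
  ∂Q/∂x = 6*x
  ∂P/∂y = x
  integrand = ∂Q/∂x - ∂P/∂y = 5*x.
Integrating over R: integral_0^1 integral_0^1 (5*x) dx dy = 5/2.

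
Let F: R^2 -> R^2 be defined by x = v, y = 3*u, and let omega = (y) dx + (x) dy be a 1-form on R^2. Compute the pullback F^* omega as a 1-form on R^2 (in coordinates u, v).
F^* omega = (3*v) du + (3*u) dv

Using F^*(f dg) = (f ∘ F) d(g ∘ F), substitute each coordinate x_i by F_i(u, v) in f_i, and replace dx_i by d F_i = (∂F_i/∂u) du + (∂F_i/∂v) dv.
  For the x component: f_1(F) = 3*u; d F_1 = (0) du + (1) dv
  For the y component: f_2(F) = v; d F_2 = (3) du + (0) dv
Combining and collecting du, dv coefficients:
  coeff of du: 3*v
  coeff of dv: 3*u
F^* omega = (3*v) du + (3*u) dv.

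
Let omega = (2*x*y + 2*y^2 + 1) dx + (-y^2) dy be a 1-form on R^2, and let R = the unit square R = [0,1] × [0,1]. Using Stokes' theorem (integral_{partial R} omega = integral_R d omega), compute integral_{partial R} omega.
integral_(partial R) omega = -3

Stokes: integral_partial_R omega = integral_R d omega with d omega = (∂Q/∂x - ∂P/∂y) dx ∧ dy.
  ∂Q/∂x = 0
  ∂P/∂y = 2*x + 4*y
  integrand = ∂Q/∂x - ∂P/∂y = -2*x - 4*y.
Integrating over R: integral_0^1 integral_0^1 (-2*x - 4*y) dx dy = -3.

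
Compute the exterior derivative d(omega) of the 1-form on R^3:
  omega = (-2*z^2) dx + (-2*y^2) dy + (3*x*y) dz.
d(omega) = (3*y + 4*z) dx ∧ dz + (3*x) dy ∧ dz

For a 1-form omega = sum_i f_i dx_i, the exterior derivative is
  d(omega) = sum_{i < j} (∂f_j/∂x_i - ∂f_i/∂x_j) dx_i ∧ dx_j.
  coefficient of dx ∧ dz: ∂f_3/∂x - ∂f_1/∂z = ∂(3*x*y)/∂x - ∂(-2*z^2)/∂z = 3*y + 4*z
  coefficient of dy ∧ dz: ∂f_3/∂y - ∂f_2/∂z = ∂(3*x*y)/∂y - ∂(-2*y^2)/∂z = 3*x
Assembling: d(omega) = (3*y + 4*z) dx ∧ dz + (3*x) dy ∧ dz.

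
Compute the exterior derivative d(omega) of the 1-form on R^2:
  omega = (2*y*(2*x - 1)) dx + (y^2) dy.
d(omega) = (2 - 4*x) dx ∧ dy

For a 1-form omega = sum_i f_i dx_i, the exterior derivative is
  d(omega) = sum_{i < j} (∂f_j/∂x_i - ∂f_i/∂x_j) dx_i ∧ dx_j.
  coefficient of dx ∧ dy: ∂f_2/∂x - ∂f_1/∂y = ∂(y^2)/∂x - ∂(2*y*(2*x - 1))/∂y = 2 - 4*x
Assembling: d(omega) = (2 - 4*x) dx ∧ dy.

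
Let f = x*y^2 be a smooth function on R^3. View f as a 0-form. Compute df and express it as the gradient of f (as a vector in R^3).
df = (y^2) dx + (2*x*y) dy + (0) dz; grad f = (y^2, 2*x*y, 0)

For a 0-form f, d f = (∂f/∂x) dx + (∂f/∂y) dy + (∂f/∂z) dz. The components of the vector representation are exactly the entries of grad f in Cartesian coordinates:
  ∂f/∂x = y^2
  ∂f/∂y = 2*x*y
  ∂f/∂z = 0.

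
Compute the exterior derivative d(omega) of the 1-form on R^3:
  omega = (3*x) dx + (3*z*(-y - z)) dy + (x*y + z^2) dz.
d(omega) = (y) dx ∧ dz + (x + 3*y + 6*z) dy ∧ dz

For a 1-form omega = sum_i f_i dx_i, the exterior derivative is
  d(omega) = sum_{i < j} (∂f_j/∂x_i - ∂f_i/∂x_j) dx_i ∧ dx_j.
  coefficient of dx ∧ dz: ∂f_3/∂x - ∂f_1/∂z = ∂(x*y + z^2)/∂x - ∂(3*x)/∂z = y
  coefficient of dy ∧ dz: ∂f_3/∂y - ∂f_2/∂z = ∂(x*y + z^2)/∂y - ∂(3*z*(-y - z))/∂z = x + 3*y + 6*z
Assembling: d(omega) = (y) dx ∧ dz + (x + 3*y + 6*z) dy ∧ dz.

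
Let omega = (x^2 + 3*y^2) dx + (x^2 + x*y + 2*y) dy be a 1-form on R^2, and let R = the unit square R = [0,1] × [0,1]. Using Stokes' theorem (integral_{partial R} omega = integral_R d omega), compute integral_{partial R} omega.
integral_(partial R) omega = -3/2

Stokes: integral_partial_R omega = integral_R d omega with d omega = (∂Q/∂x - ∂P/∂y) dx ∧ dy.
  ∂Q/∂x = 2*x + y
  ∂P/∂y = 6*y
  integrand = ∂Q/∂x - ∂P/∂y = 2*x - 5*y.
Integrating over R: integral_0^1 integral_0^1 (2*x - 5*y) dx dy = -3/2.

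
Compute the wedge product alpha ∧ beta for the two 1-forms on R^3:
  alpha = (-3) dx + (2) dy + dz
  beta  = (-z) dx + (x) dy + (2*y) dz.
alpha ∧ beta = (-3*x + 2*z) dx ∧ dy + (-6*y + z) dx ∧ dz + (-x + 4*y) dy ∧ dz

Distribute the wedge, using dx_i ∧ dx_j = -dx_j ∧ dx_i and dx_i ∧ dx_i = 0. For each pair (i, j) with i < j, the coefficient of dx_i ∧ dx_j in alpha ∧ beta is (alpha_i * beta_j - alpha_j * beta_i). Collecting: alpha ∧ beta = (-3*x + 2*z) dx ∧ dy + (-6*y + z) dx ∧ dz + (-x + 4*y) dy ∧ dz.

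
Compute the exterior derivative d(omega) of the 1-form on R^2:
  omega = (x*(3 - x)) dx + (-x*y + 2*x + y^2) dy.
d(omega) = (2 - y) dx ∧ dy

For a 1-form omega = sum_i f_i dx_i, the exterior derivative is
  d(omega) = sum_{i < j} (∂f_j/∂x_i - ∂f_i/∂x_j) dx_i ∧ dx_j.
  coefficient of dx ∧ dy: ∂f_2/∂x - ∂f_1/∂y = ∂(-x*y + 2*x + y^2)/∂x - ∂(x*(3 - x))/∂y = 2 - y
Assembling: d(omega) = (2 - y) dx ∧ dy.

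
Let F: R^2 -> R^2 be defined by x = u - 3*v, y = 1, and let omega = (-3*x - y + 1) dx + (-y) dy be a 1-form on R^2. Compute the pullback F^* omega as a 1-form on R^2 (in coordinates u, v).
F^* omega = (-3*u + 9*v) du + (9*u - 27*v) dv

Using F^*(f dg) = (f ∘ F) d(g ∘ F), substitute each coordinate x_i by F_i(u, v) in f_i, and replace dx_i by d F_i = (∂F_i/∂u) du + (∂F_i/∂v) dv.
  For the x component: f_1(F) = -3*u + 9*v; d F_1 = (1) du + (-3) dv
  For the y component: f_2(F) = -1; d F_2 = (0) du + (0) dv
Combining and collecting du, dv coefficients:
  coeff of du: -3*u + 9*v
  coeff of dv: 9*u - 27*v
F^* omega = (-3*u + 9*v) du + (9*u - 27*v) dv.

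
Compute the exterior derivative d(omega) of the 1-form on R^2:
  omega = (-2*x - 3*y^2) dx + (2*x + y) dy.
d(omega) = (6*y + 2) dx ∧ dy

For a 1-form omega = sum_i f_i dx_i, the exterior derivative is
  d(omega) = sum_{i < j} (∂f_j/∂x_i - ∂f_i/∂x_j) dx_i ∧ dx_j.
  coefficient of dx ∧ dy: ∂f_2/∂x - ∂f_1/∂y = ∂(2*x + y)/∂x - ∂(-2*x - 3*y^2)/∂y = 6*y + 2
Assembling: d(omega) = (6*y + 2) dx ∧ dy.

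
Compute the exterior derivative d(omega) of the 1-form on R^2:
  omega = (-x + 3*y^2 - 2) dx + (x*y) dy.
d(omega) = (-5*y) dx ∧ dy

For a 1-form omega = sum_i f_i dx_i, the exterior derivative is
  d(omega) = sum_{i < j} (∂f_j/∂x_i - ∂f_i/∂x_j) dx_i ∧ dx_j.
  coefficient of dx ∧ dy: ∂f_2/∂x - ∂f_1/∂y = ∂(x*y)/∂x - ∂(-x + 3*y^2 - 2)/∂y = -5*y
Assembling: d(omega) = (-5*y) dx ∧ dy.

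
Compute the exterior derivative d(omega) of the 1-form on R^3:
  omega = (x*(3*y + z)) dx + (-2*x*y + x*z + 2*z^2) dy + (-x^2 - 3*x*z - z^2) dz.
d(omega) = (-3*x - 2*y + z) dx ∧ dy + (-3*x - 3*z) dx ∧ dz + (-x - 4*z) dy ∧ dz

For a 1-form omega = sum_i f_i dx_i, the exterior derivative is
  d(omega) = sum_{i < j} (∂f_j/∂x_i - ∂f_i/∂x_j) dx_i ∧ dx_j.
  coefficient of dx ∧ dy: ∂f_2/∂x - ∂f_1/∂y = ∂(-2*x*y + x*z + 2*z^2)/∂x - ∂(x*(3*y + z))/∂y = -3*x - 2*y + z
  coefficient of dx ∧ dz: ∂f_3/∂x - ∂f_1/∂z = ∂(-x^2 - 3*x*z - z^2)/∂x - ∂(x*(3*y + z))/∂z = -3*x - 3*z
  coefficient of dy ∧ dz: ∂f_3/∂y - ∂f_2/∂z = ∂(-x^2 - 3*x*z - z^2)/∂y - ∂(-2*x*y + x*z + 2*z^2)/∂z = -x - 4*z
Assembling: d(omega) = (-3*x - 2*y + z) dx ∧ dy + (-3*x - 3*z) dx ∧ dz + (-x - 4*z) dy ∧ dz.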